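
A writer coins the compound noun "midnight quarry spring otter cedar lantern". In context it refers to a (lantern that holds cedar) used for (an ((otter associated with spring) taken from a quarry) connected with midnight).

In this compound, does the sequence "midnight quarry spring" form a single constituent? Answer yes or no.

The top-level split is [midnight quarry spring otter] [cedar lantern]; the full structure is [[midnight [quarry [spring otter]]] [cedar lantern]].
"midnight quarry spring" straddles a constituent boundary, so it is not a single unit.

no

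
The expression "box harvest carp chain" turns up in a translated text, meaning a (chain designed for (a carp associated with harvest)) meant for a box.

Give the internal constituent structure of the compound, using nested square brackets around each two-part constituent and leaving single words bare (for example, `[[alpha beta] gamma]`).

At the top level: head "chain" (specifically "harvest carp chain"); modifier "box".
Inside "harvest carp chain": head "chain", modifier "harvest carp".
Inside "harvest carp": head "carp", modifier "harvest".
Assembled: [box [[harvest carp] chain]].

[box [[harvest carp] chain]]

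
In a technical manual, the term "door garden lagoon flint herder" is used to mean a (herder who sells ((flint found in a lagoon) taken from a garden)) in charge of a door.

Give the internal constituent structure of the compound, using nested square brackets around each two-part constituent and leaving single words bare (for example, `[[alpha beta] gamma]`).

[door [[garden [lagoon flint]] herder]]

At the top level: head "herder" (specifically "garden lagoon flint herder"); modifier "door".
Within "garden lagoon flint herder", the head is "herder" and the modifier is "garden lagoon flint".
Within "garden lagoon flint", the head is "flint" (specifically "lagoon flint") and the modifier is "garden".
Within "lagoon flint", the head is "flint" and the modifier is "lagoon".
Assembled: [door [[garden [lagoon flint]] herder]].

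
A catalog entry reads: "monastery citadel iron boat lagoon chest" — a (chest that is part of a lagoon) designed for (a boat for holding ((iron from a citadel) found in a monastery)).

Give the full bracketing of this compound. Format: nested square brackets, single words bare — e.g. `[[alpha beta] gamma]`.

The outermost head in the paraphrase is "chest" (specifically "lagoon chest"), modified by "monastery citadel iron boat".
Inside "monastery citadel iron boat": head "boat", modifier "monastery citadel iron".
Inside "monastery citadel iron": head "iron" (specifically "citadel iron"), modifier "monastery".
Inside "citadel iron": head "iron", modifier "citadel".
Inside "lagoon chest": head "chest", modifier "lagoon".
Putting it together: [[[monastery [citadel iron]] boat] [lagoon chest]].

[[[monastery [citadel iron]] boat] [lagoon chest]]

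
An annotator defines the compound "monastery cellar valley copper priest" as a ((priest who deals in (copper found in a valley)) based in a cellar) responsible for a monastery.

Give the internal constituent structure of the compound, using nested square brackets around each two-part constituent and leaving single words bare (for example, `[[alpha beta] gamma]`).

At the top level: head "priest" (specifically "cellar valley copper priest"); modifier "monastery".
Within "cellar valley copper priest", the head is "priest" (specifically "valley copper priest") and the modifier is "cellar".
Within "valley copper priest", the head is "priest" and the modifier is "valley copper".
Within "valley copper", the head is "copper" and the modifier is "valley".
So the structure is [monastery [cellar [[valley copper] priest]]].

[monastery [cellar [[valley copper] priest]]]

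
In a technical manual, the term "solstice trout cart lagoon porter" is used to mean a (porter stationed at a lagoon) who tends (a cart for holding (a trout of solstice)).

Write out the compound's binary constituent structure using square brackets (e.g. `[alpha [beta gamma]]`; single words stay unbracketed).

The outermost head in the paraphrase is "porter" (specifically "lagoon porter"), modified by "solstice trout cart".
Inside "solstice trout cart": head "cart", modifier "solstice trout".
Inside "solstice trout": head "trout", modifier "solstice".
Inside "lagoon porter": head "porter", modifier "lagoon".
Putting it together: [[[solstice trout] cart] [lagoon porter]].

[[[solstice trout] cart] [lagoon porter]]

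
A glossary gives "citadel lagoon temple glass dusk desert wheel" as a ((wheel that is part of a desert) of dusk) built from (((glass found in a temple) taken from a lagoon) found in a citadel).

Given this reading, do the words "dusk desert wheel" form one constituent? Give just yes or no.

The paraphrase groups the words so that "dusk desert wheel" is one unit: it corresponds to a single parenthesized sub-phrase.
The full structure is [[citadel [lagoon [temple glass]]] [dusk [desert wheel]]], in which [dusk desert wheel] is a constituent.

yes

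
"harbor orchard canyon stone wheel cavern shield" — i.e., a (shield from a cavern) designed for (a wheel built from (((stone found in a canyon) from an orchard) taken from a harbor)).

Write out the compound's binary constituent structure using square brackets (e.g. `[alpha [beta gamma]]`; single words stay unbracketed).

Whole compound: head "shield" (specifically "cavern shield"), modifier "harbor orchard canyon stone wheel".
Inside "harbor orchard canyon stone wheel": head "wheel", modifier "harbor orchard canyon stone".
Inside "harbor orchard canyon stone": head "stone" (specifically "orchard canyon stone"), modifier "harbor".
Inside "orchard canyon stone": head "stone" (specifically "canyon stone"), modifier "orchard".
Inside "canyon stone": head "stone", modifier "canyon".
Inside "cavern shield": head "shield", modifier "cavern".
Assembled: [[[harbor [orchard [canyon stone]]] wheel] [cavern shield]].

[[[harbor [orchard [canyon stone]]] wheel] [cavern shield]]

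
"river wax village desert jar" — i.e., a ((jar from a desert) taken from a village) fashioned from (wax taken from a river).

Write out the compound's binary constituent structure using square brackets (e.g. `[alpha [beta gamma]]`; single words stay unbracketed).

At the top level: head "jar" (specifically "village desert jar"); modifier "river wax".
"river wax" → head "wax", modifier "river".
"village desert jar" → head "jar" (specifically "desert jar"), modifier "village".
"desert jar" → head "jar", modifier "desert".
So the structure is [[river wax] [village [desert jar]]].

[[river wax] [village [desert jar]]]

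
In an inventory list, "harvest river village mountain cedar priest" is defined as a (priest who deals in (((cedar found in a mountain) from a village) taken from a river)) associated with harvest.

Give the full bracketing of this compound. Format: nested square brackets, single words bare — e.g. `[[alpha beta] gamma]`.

[harvest [[river [village [mountain cedar]]] priest]]

Overall it is a kind of priest (specifically "river village mountain cedar priest"); the modifier is "harvest".
Within "river village mountain cedar priest", the head is "priest" and the modifier is "river village mountain cedar".
Within "river village mountain cedar", the head is "cedar" (specifically "village mountain cedar") and the modifier is "river".
Within "village mountain cedar", the head is "cedar" (specifically "mountain cedar") and the modifier is "village".
Within "mountain cedar", the head is "cedar" and the modifier is "mountain".
Assembled: [harvest [[river [village [mountain cedar]]] priest]].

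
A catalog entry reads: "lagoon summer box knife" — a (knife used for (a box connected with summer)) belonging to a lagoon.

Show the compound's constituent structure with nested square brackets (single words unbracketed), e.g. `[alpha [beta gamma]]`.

Overall it is a kind of knife (specifically "summer box knife"); the modifier is "lagoon".
Within "summer box knife", the head is "knife" and the modifier is "summer box".
Within "summer box", the head is "box" and the modifier is "summer".
Assembled: [lagoon [[summer box] knife]].

[lagoon [[summer box] knife]]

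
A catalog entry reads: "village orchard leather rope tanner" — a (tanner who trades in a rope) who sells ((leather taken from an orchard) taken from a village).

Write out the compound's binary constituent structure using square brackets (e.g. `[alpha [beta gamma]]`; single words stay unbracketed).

[[village [orchard leather]] [rope tanner]]

The outermost head in the paraphrase is "tanner" (specifically "rope tanner"), modified by "village orchard leather".
Inside "village orchard leather": head "leather" (specifically "orchard leather"), modifier "village".
Inside "orchard leather": head "leather", modifier "orchard".
Inside "rope tanner": head "tanner", modifier "rope".
So the structure is [[village [orchard leather]] [rope tanner]].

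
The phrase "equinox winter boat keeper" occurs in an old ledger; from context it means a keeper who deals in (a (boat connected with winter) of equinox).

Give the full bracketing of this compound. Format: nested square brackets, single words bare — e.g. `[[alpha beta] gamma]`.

The outermost head in the paraphrase is "keeper", modified by "equinox winter boat".
Inside "equinox winter boat": head "boat" (specifically "winter boat"), modifier "equinox".
Inside "winter boat": head "boat", modifier "winter".
So the structure is [[equinox [winter boat]] keeper].

[[equinox [winter boat]] keeper]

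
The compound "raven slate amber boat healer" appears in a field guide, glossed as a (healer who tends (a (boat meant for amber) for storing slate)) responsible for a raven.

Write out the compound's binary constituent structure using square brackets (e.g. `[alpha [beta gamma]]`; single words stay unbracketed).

Overall it is a kind of healer (specifically "slate amber boat healer"); the modifier is "raven".
Inside "slate amber boat healer": head "healer", modifier "slate amber boat".
Inside "slate amber boat": head "boat" (specifically "amber boat"), modifier "slate".
Inside "amber boat": head "boat", modifier "amber".
So the structure is [raven [[slate [amber boat]] healer]].

[raven [[slate [amber boat]] healer]]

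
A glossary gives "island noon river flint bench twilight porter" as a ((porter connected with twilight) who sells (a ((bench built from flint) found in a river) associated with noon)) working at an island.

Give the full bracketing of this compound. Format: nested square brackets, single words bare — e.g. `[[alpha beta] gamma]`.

Whole compound: head "porter" (specifically "noon river flint bench twilight porter"), modifier "island".
Within "noon river flint bench twilight porter", the head is "porter" (specifically "twilight porter") and the modifier is "noon river flint bench".
Within "noon river flint bench", the head is "bench" (specifically "river flint bench") and the modifier is "noon".
Within "river flint bench", the head is "bench" (specifically "flint bench") and the modifier is "river".
Within "flint bench", the head is "bench" and the modifier is "flint".
Within "twilight porter", the head is "porter" and the modifier is "twilight".
Putting it together: [island [[noon [river [flint bench]]] [twilight porter]]].

[island [[noon [river [flint bench]]] [twilight porter]]]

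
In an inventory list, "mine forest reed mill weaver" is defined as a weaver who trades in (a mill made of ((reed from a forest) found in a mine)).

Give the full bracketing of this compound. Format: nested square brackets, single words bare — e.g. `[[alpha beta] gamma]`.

[[[mine [forest reed]] mill] weaver]

Overall it is a kind of weaver; the modifier is "mine forest reed mill".
Within "mine forest reed mill", the head is "mill" and the modifier is "mine forest reed".
Within "mine forest reed", the head is "reed" (specifically "forest reed") and the modifier is "mine".
Within "forest reed", the head is "reed" and the modifier is "forest".
Putting it together: [[[mine [forest reed]] mill] weaver].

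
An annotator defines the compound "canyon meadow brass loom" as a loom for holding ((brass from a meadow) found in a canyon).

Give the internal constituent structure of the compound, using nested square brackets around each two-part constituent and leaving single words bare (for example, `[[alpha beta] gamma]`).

[[canyon [meadow brass]] loom]

At the top level: head "loom"; modifier "canyon meadow brass".
Inside "canyon meadow brass": head "brass" (specifically "meadow brass"), modifier "canyon".
Inside "meadow brass": head "brass", modifier "meadow".
Putting it together: [[canyon [meadow brass]] loom].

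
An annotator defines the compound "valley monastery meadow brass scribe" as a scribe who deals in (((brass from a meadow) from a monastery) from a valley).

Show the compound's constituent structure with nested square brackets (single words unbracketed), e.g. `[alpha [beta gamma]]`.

[[valley [monastery [meadow brass]]] scribe]

At the top level: head "scribe"; modifier "valley monastery meadow brass".
Within "valley monastery meadow brass", the head is "brass" (specifically "monastery meadow brass") and the modifier is "valley".
Within "monastery meadow brass", the head is "brass" (specifically "meadow brass") and the modifier is "monastery".
Within "meadow brass", the head is "brass" and the modifier is "meadow".
Putting it together: [[valley [monastery [meadow brass]]] scribe].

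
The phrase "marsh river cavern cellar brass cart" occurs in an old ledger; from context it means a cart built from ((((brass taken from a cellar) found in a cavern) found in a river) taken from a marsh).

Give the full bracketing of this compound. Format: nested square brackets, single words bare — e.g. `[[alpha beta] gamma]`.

Overall it is a kind of cart; the modifier is "marsh river cavern cellar brass".
Within "marsh river cavern cellar brass", the head is "brass" (specifically "river cavern cellar brass") and the modifier is "marsh".
Within "river cavern cellar brass", the head is "brass" (specifically "cavern cellar brass") and the modifier is "river".
Within "cavern cellar brass", the head is "brass" (specifically "cellar brass") and the modifier is "cavern".
Within "cellar brass", the head is "brass" and the modifier is "cellar".
So the structure is [[marsh [river [cavern [cellar brass]]]] cart].

[[marsh [river [cavern [cellar brass]]]] cart]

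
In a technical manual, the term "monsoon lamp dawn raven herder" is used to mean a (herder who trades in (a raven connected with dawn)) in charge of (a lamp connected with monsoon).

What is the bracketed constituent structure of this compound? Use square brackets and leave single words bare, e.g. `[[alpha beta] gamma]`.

Whole compound: head "herder" (specifically "dawn raven herder"), modifier "monsoon lamp".
"monsoon lamp" → head "lamp", modifier "monsoon".
"dawn raven herder" → head "herder", modifier "dawn raven".
"dawn raven" → head "raven", modifier "dawn".
Putting it together: [[monsoon lamp] [[dawn raven] herder]].

[[monsoon lamp] [[dawn raven] herder]]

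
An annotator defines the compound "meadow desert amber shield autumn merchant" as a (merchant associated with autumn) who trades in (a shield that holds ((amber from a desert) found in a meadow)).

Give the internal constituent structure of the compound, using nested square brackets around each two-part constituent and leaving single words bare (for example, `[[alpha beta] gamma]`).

At the top level: head "merchant" (specifically "autumn merchant"); modifier "meadow desert amber shield".
Inside "meadow desert amber shield": head "shield", modifier "meadow desert amber".
Inside "meadow desert amber": head "amber" (specifically "desert amber"), modifier "meadow".
Inside "desert amber": head "amber", modifier "desert".
Inside "autumn merchant": head "merchant", modifier "autumn".
So the structure is [[[meadow [desert amber]] shield] [autumn merchant]].

[[[meadow [desert amber]] shield] [autumn merchant]]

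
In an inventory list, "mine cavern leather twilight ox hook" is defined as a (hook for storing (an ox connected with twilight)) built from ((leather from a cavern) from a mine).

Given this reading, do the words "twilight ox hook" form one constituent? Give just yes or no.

yes

The paraphrase groups the words so that "twilight ox hook" is one unit: it corresponds to a single parenthesized sub-phrase.
The full structure is [[mine [cavern leather]] [[twilight ox] hook]], in which [twilight ox hook] is a constituent.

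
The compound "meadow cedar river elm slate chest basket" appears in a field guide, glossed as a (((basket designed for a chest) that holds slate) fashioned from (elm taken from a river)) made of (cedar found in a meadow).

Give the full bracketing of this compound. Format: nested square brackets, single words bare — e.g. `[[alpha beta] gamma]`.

At the top level: head "basket" (specifically "river elm slate chest basket"); modifier "meadow cedar".
Inside "meadow cedar": head "cedar", modifier "meadow".
Inside "river elm slate chest basket": head "basket" (specifically "slate chest basket"), modifier "river elm".
Inside "river elm": head "elm", modifier "river".
Inside "slate chest basket": head "basket" (specifically "chest basket"), modifier "slate".
Inside "chest basket": head "basket", modifier "chest".
So the structure is [[meadow cedar] [[river elm] [slate [chest basket]]]].

[[meadow cedar] [[river elm] [slate [chest basket]]]]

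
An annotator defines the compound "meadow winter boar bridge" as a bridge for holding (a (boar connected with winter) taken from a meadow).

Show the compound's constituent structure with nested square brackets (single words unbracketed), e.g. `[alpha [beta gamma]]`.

At the top level: head "bridge"; modifier "meadow winter boar".
Inside "meadow winter boar": head "boar" (specifically "winter boar"), modifier "meadow".
Inside "winter boar": head "boar", modifier "winter".
Putting it together: [[meadow [winter boar]] bridge].

[[meadow [winter boar]] bridge]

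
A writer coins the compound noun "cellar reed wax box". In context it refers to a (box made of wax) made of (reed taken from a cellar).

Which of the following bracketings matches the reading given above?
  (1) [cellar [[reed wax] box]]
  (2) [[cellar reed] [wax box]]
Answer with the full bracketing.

The paraphrase's head is the "box" part ("wax box"); its modifier is "cellar reed".
That top-level split, carried through the inner groups, gives [[cellar reed] [wax box]].

[[cellar reed] [wax box]]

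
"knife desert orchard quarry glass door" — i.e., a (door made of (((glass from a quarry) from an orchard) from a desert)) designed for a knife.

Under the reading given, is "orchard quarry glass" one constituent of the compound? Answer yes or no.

yes

The paraphrase groups the words so that "orchard quarry glass" is one unit: it corresponds to a single parenthesized sub-phrase.
The full structure is [knife [[desert [orchard [quarry glass]]] door]], in which [orchard quarry glass] is a constituent.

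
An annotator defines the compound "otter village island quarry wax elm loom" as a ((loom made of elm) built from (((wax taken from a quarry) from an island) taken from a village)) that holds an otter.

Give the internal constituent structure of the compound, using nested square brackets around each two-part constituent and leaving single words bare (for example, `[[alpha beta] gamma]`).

The outermost head in the paraphrase is "loom" (specifically "village island quarry wax elm loom"), modified by "otter".
Inside "village island quarry wax elm loom": head "loom" (specifically "elm loom"), modifier "village island quarry wax".
Inside "village island quarry wax": head "wax" (specifically "island quarry wax"), modifier "village".
Inside "island quarry wax": head "wax" (specifically "quarry wax"), modifier "island".
Inside "quarry wax": head "wax", modifier "quarry".
Inside "elm loom": head "loom", modifier "elm".
Putting it together: [otter [[village [island [quarry wax]]] [elm loom]]].

[otter [[village [island [quarry wax]]] [elm loom]]]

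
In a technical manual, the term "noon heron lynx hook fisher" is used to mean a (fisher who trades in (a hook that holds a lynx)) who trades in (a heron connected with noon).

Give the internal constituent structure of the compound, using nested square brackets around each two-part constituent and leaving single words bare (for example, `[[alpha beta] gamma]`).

[[noon heron] [[lynx hook] fisher]]

At the top level: head "fisher" (specifically "lynx hook fisher"); modifier "noon heron".
"noon heron" → head "heron", modifier "noon".
"lynx hook fisher" → head "fisher", modifier "lynx hook".
"lynx hook" → head "hook", modifier "lynx".
Putting it together: [[noon heron] [[lynx hook] fisher]].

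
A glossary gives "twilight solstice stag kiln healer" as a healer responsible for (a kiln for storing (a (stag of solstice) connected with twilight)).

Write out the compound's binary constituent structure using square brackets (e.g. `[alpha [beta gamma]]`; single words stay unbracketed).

[[[twilight [solstice stag]] kiln] healer]

Whole compound: head "healer", modifier "twilight solstice stag kiln".
Inside "twilight solstice stag kiln": head "kiln", modifier "twilight solstice stag".
Inside "twilight solstice stag": head "stag" (specifically "solstice stag"), modifier "twilight".
Inside "solstice stag": head "stag", modifier "solstice".
Putting it together: [[[twilight [solstice stag]] kiln] healer].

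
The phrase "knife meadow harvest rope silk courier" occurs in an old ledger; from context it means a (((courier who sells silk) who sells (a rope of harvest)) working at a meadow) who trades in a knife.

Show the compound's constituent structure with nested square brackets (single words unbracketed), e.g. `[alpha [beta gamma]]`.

[knife [meadow [[harvest rope] [silk courier]]]]

Whole compound: head "courier" (specifically "meadow harvest rope silk courier"), modifier "knife".
"meadow harvest rope silk courier" → head "courier" (specifically "harvest rope silk courier"), modifier "meadow".
"harvest rope silk courier" → head "courier" (specifically "silk courier"), modifier "harvest rope".
"harvest rope" → head "rope", modifier "harvest".
"silk courier" → head "courier", modifier "silk".
So the structure is [knife [meadow [[harvest rope] [silk courier]]]].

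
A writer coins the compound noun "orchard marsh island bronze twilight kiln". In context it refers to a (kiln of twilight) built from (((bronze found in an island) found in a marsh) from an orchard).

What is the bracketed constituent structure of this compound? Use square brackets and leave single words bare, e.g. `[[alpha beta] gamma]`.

At the top level: head "kiln" (specifically "twilight kiln"); modifier "orchard marsh island bronze".
Within "orchard marsh island bronze", the head is "bronze" (specifically "marsh island bronze") and the modifier is "orchard".
Within "marsh island bronze", the head is "bronze" (specifically "island bronze") and the modifier is "marsh".
Within "island bronze", the head is "bronze" and the modifier is "island".
Within "twilight kiln", the head is "kiln" and the modifier is "twilight".
Putting it together: [[orchard [marsh [island bronze]]] [twilight kiln]].

[[orchard [marsh [island bronze]]] [twilight kiln]]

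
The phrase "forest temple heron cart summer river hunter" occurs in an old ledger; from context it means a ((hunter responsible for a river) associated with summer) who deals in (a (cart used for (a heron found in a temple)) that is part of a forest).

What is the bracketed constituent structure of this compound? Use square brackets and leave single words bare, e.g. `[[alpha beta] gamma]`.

[[forest [[temple heron] cart]] [summer [river hunter]]]

At the top level: head "hunter" (specifically "summer river hunter"); modifier "forest temple heron cart".
"forest temple heron cart" → head "cart" (specifically "temple heron cart"), modifier "forest".
"temple heron cart" → head "cart", modifier "temple heron".
"temple heron" → head "heron", modifier "temple".
"summer river hunter" → head "hunter" (specifically "river hunter"), modifier "summer".
"river hunter" → head "hunter", modifier "river".
Putting it together: [[forest [[temple heron] cart]] [summer [river hunter]]].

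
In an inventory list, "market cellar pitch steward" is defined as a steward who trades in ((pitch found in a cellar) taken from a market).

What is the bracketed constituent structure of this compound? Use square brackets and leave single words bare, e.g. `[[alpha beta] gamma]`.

Overall it is a kind of steward; the modifier is "market cellar pitch".
Within "market cellar pitch", the head is "pitch" (specifically "cellar pitch") and the modifier is "market".
Within "cellar pitch", the head is "pitch" and the modifier is "cellar".
Assembled: [[market [cellar pitch]] steward].

[[market [cellar pitch]] steward]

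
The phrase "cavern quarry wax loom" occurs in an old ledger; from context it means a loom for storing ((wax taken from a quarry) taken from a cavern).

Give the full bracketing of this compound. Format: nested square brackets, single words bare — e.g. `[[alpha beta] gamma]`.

[[cavern [quarry wax]] loom]

Overall it is a kind of loom; the modifier is "cavern quarry wax".
Within "cavern quarry wax", the head is "wax" (specifically "quarry wax") and the modifier is "cavern".
Within "quarry wax", the head is "wax" and the modifier is "quarry".
Putting it together: [[cavern [quarry wax]] loom].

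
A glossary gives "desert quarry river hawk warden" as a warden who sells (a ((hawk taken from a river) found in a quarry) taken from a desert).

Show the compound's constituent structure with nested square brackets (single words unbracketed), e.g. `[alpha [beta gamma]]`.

The outermost head in the paraphrase is "warden", modified by "desert quarry river hawk".
Inside "desert quarry river hawk": head "hawk" (specifically "quarry river hawk"), modifier "desert".
Inside "quarry river hawk": head "hawk" (specifically "river hawk"), modifier "quarry".
Inside "river hawk": head "hawk", modifier "river".
So the structure is [[desert [quarry [river hawk]]] warden].

[[desert [quarry [river hawk]]] warden]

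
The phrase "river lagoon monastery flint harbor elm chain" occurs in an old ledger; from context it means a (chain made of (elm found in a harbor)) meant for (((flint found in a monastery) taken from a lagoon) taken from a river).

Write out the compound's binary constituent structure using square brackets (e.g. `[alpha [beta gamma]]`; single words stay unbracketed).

Whole compound: head "chain" (specifically "harbor elm chain"), modifier "river lagoon monastery flint".
Within "river lagoon monastery flint", the head is "flint" (specifically "lagoon monastery flint") and the modifier is "river".
Within "lagoon monastery flint", the head is "flint" (specifically "monastery flint") and the modifier is "lagoon".
Within "monastery flint", the head is "flint" and the modifier is "monastery".
Within "harbor elm chain", the head is "chain" and the modifier is "harbor elm".
Within "harbor elm", the head is "elm" and the modifier is "harbor".
So the structure is [[river [lagoon [monastery flint]]] [[harbor elm] chain]].

[[river [lagoon [monastery flint]]] [[harbor elm] chain]]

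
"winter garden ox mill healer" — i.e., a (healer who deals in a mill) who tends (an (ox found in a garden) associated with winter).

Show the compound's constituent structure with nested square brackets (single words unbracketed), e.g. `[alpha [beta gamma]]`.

At the top level: head "healer" (specifically "mill healer"); modifier "winter garden ox".
"winter garden ox" → head "ox" (specifically "garden ox"), modifier "winter".
"garden ox" → head "ox", modifier "garden".
"mill healer" → head "healer", modifier "mill".
Assembled: [[winter [garden ox]] [mill healer]].

[[winter [garden ox]] [mill healer]]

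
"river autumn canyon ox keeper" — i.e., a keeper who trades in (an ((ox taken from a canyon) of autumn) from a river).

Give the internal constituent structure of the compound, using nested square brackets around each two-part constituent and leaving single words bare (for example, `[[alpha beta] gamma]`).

[[river [autumn [canyon ox]]] keeper]

Whole compound: head "keeper", modifier "river autumn canyon ox".
Inside "river autumn canyon ox": head "ox" (specifically "autumn canyon ox"), modifier "river".
Inside "autumn canyon ox": head "ox" (specifically "canyon ox"), modifier "autumn".
Inside "canyon ox": head "ox", modifier "canyon".
Assembled: [[river [autumn [canyon ox]]] keeper].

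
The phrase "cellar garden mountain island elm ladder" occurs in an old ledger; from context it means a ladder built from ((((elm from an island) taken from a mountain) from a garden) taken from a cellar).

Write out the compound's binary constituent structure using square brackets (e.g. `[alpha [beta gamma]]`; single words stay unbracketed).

The outermost head in the paraphrase is "ladder", modified by "cellar garden mountain island elm".
"cellar garden mountain island elm" → head "elm" (specifically "garden mountain island elm"), modifier "cellar".
"garden mountain island elm" → head "elm" (specifically "mountain island elm"), modifier "garden".
"mountain island elm" → head "elm" (specifically "island elm"), modifier "mountain".
"island elm" → head "elm", modifier "island".
So the structure is [[cellar [garden [mountain [island elm]]]] ladder].

[[cellar [garden [mountain [island elm]]]] ladder]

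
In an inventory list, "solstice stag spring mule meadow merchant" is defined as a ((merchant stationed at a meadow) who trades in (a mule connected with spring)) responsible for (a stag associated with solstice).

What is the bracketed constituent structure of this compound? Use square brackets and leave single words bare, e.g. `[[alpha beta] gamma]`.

[[solstice stag] [[spring mule] [meadow merchant]]]

The outermost head in the paraphrase is "merchant" (specifically "spring mule meadow merchant"), modified by "solstice stag".
"solstice stag" → head "stag", modifier "solstice".
"spring mule meadow merchant" → head "merchant" (specifically "meadow merchant"), modifier "spring mule".
"spring mule" → head "mule", modifier "spring".
"meadow merchant" → head "merchant", modifier "meadow".
Assembled: [[solstice stag] [[spring mule] [meadow merchant]]].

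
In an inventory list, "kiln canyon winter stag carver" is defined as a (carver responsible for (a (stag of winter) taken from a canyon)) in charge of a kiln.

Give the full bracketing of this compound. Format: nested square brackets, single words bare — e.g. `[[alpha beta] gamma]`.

[kiln [[canyon [winter stag]] carver]]

The outermost head in the paraphrase is "carver" (specifically "canyon winter stag carver"), modified by "kiln".
"canyon winter stag carver" → head "carver", modifier "canyon winter stag".
"canyon winter stag" → head "stag" (specifically "winter stag"), modifier "canyon".
"winter stag" → head "stag", modifier "winter".
Assembled: [kiln [[canyon [winter stag]] carver]].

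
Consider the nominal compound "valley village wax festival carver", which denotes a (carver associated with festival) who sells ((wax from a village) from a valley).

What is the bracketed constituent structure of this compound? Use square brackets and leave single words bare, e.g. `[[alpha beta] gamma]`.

At the top level: head "carver" (specifically "festival carver"); modifier "valley village wax".
Inside "valley village wax": head "wax" (specifically "village wax"), modifier "valley".
Inside "village wax": head "wax", modifier "village".
Inside "festival carver": head "carver", modifier "festival".
Assembled: [[valley [village wax]] [festival carver]].

[[valley [village wax]] [festival carver]]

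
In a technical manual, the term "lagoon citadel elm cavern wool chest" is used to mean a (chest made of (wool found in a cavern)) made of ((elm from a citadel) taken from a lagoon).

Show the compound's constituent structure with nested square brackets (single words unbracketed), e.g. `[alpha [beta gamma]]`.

The outermost head in the paraphrase is "chest" (specifically "cavern wool chest"), modified by "lagoon citadel elm".
"lagoon citadel elm" → head "elm" (specifically "citadel elm"), modifier "lagoon".
"citadel elm" → head "elm", modifier "citadel".
"cavern wool chest" → head "chest", modifier "cavern wool".
"cavern wool" → head "wool", modifier "cavern".
Assembled: [[lagoon [citadel elm]] [[cavern wool] chest]].

[[lagoon [citadel elm]] [[cavern wool] chest]]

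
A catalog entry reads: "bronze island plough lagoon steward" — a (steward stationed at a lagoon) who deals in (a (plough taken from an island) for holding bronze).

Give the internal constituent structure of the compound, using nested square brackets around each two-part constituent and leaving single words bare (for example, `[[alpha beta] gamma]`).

[[bronze [island plough]] [lagoon steward]]

Whole compound: head "steward" (specifically "lagoon steward"), modifier "bronze island plough".
"bronze island plough" → head "plough" (specifically "island plough"), modifier "bronze".
"island plough" → head "plough", modifier "island".
"lagoon steward" → head "steward", modifier "lagoon".
Putting it together: [[bronze [island plough]] [lagoon steward]].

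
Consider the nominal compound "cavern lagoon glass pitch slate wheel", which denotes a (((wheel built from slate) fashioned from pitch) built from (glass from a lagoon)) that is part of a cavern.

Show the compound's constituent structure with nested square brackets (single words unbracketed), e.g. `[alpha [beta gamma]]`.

At the top level: head "wheel" (specifically "lagoon glass pitch slate wheel"); modifier "cavern".
Inside "lagoon glass pitch slate wheel": head "wheel" (specifically "pitch slate wheel"), modifier "lagoon glass".
Inside "lagoon glass": head "glass", modifier "lagoon".
Inside "pitch slate wheel": head "wheel" (specifically "slate wheel"), modifier "pitch".
Inside "slate wheel": head "wheel", modifier "slate".
So the structure is [cavern [[lagoon glass] [pitch [slate wheel]]]].

[cavern [[lagoon glass] [pitch [slate wheel]]]]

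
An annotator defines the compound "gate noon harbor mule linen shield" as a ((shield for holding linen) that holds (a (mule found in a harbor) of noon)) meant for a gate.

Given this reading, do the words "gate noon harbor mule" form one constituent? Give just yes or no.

The top-level split is [gate] [noon harbor mule linen shield]; the full structure is [gate [[noon [harbor mule]] [linen shield]]].
"gate noon harbor mule" straddles a constituent boundary, so it is not a single unit.

no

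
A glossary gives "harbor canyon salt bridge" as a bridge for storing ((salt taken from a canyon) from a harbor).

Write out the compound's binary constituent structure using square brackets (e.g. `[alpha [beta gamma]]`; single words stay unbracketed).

Overall it is a kind of bridge; the modifier is "harbor canyon salt".
Within "harbor canyon salt", the head is "salt" (specifically "canyon salt") and the modifier is "harbor".
Within "canyon salt", the head is "salt" and the modifier is "canyon".
Assembled: [[harbor [canyon salt]] bridge].

[[harbor [canyon salt]] bridge]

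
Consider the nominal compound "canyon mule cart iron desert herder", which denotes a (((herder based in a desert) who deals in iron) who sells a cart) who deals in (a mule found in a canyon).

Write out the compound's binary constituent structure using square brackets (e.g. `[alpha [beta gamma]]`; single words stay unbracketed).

[[canyon mule] [cart [iron [desert herder]]]]

Whole compound: head "herder" (specifically "cart iron desert herder"), modifier "canyon mule".
Within "canyon mule", the head is "mule" and the modifier is "canyon".
Within "cart iron desert herder", the head is "herder" (specifically "iron desert herder") and the modifier is "cart".
Within "iron desert herder", the head is "herder" (specifically "desert herder") and the modifier is "iron".
Within "desert herder", the head is "herder" and the modifier is "desert".
Putting it together: [[canyon mule] [cart [iron [desert herder]]]].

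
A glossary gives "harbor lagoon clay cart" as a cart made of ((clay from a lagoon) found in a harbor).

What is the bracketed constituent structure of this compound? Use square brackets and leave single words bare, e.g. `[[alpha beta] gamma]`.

At the top level: head "cart"; modifier "harbor lagoon clay".
Within "harbor lagoon clay", the head is "clay" (specifically "lagoon clay") and the modifier is "harbor".
Within "lagoon clay", the head is "clay" and the modifier is "lagoon".
Putting it together: [[harbor [lagoon clay]] cart].

[[harbor [lagoon clay]] cart]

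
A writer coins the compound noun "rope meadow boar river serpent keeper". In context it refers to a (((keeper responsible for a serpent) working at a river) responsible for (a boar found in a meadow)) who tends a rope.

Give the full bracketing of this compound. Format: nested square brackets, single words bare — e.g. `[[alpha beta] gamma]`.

[rope [[meadow boar] [river [serpent keeper]]]]

Whole compound: head "keeper" (specifically "meadow boar river serpent keeper"), modifier "rope".
"meadow boar river serpent keeper" → head "keeper" (specifically "river serpent keeper"), modifier "meadow boar".
"meadow boar" → head "boar", modifier "meadow".
"river serpent keeper" → head "keeper" (specifically "serpent keeper"), modifier "river".
"serpent keeper" → head "keeper", modifier "serpent".
So the structure is [rope [[meadow boar] [river [serpent keeper]]]].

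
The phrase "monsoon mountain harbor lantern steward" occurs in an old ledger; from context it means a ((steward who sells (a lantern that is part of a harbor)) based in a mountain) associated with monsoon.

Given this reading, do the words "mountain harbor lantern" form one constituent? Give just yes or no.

The top-level split is [monsoon] [mountain harbor lantern steward]; the full structure is [monsoon [mountain [[harbor lantern] steward]]].
"mountain harbor lantern" straddles a constituent boundary, so it is not a single unit.

no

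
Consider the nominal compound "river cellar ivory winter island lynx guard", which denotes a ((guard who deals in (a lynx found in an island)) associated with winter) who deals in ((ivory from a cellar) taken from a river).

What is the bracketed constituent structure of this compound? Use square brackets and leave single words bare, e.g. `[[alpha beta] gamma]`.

The outermost head in the paraphrase is "guard" (specifically "winter island lynx guard"), modified by "river cellar ivory".
"river cellar ivory" → head "ivory" (specifically "cellar ivory"), modifier "river".
"cellar ivory" → head "ivory", modifier "cellar".
"winter island lynx guard" → head "guard" (specifically "island lynx guard"), modifier "winter".
"island lynx guard" → head "guard", modifier "island lynx".
"island lynx" → head "lynx", modifier "island".
So the structure is [[river [cellar ivory]] [winter [[island lynx] guard]]].

[[river [cellar ivory]] [winter [[island lynx] guard]]]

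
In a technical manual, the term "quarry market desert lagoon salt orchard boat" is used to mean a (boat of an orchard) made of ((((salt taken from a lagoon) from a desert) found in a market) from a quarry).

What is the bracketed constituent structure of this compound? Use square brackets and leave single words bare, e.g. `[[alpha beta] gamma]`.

Whole compound: head "boat" (specifically "orchard boat"), modifier "quarry market desert lagoon salt".
"quarry market desert lagoon salt" → head "salt" (specifically "market desert lagoon salt"), modifier "quarry".
"market desert lagoon salt" → head "salt" (specifically "desert lagoon salt"), modifier "market".
"desert lagoon salt" → head "salt" (specifically "lagoon salt"), modifier "desert".
"lagoon salt" → head "salt", modifier "lagoon".
"orchard boat" → head "boat", modifier "orchard".
Putting it together: [[quarry [market [desert [lagoon salt]]]] [orchard boat]].

[[quarry [market [desert [lagoon salt]]]] [orchard boat]]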